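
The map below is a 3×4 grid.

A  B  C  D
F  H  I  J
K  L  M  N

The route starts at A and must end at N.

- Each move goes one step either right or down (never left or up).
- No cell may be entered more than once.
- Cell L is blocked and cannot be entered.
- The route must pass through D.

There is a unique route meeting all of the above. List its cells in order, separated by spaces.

Moves only go right or down, so the column and row indices never decrease.
Route from A: 3× right (reaching D), 2× down (reaching N) — 5 moves in all.
Check: all required cells visited.

A B C D J N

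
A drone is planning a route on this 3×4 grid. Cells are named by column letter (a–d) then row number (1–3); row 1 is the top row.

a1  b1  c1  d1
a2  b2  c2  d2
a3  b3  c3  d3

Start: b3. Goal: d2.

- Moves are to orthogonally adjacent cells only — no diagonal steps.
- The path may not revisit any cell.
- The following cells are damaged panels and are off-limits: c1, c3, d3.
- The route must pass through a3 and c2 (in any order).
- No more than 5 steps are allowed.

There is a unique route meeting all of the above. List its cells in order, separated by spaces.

Any route must reach a3 and c2 and still end at d2 within 5 moves, so the order of the required stops is forced.
Route from b3: left to a3, up to a2, 3× right (reaching d2) — 5 moves in all.
Check: all required cells visited; 5 ≤ 5 moves.

b3 a3 a2 b2 c2 d2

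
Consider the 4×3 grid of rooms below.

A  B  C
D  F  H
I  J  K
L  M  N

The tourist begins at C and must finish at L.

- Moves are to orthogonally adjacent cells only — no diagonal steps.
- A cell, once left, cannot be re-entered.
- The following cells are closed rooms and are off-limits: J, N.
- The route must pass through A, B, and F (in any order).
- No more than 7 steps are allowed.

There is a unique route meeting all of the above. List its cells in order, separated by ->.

Any route must reach A, B, and F and still end at L within 7 moves, so the order of the required stops is forced.
Route from C: down 1 to H, left 1 to F, up 1 to B, left 1 to A, down 3 to L — 7 moves in all.
Check: all required cells visited; 7 ≤ 7 moves.

C -> H -> F -> B -> A -> D -> I -> L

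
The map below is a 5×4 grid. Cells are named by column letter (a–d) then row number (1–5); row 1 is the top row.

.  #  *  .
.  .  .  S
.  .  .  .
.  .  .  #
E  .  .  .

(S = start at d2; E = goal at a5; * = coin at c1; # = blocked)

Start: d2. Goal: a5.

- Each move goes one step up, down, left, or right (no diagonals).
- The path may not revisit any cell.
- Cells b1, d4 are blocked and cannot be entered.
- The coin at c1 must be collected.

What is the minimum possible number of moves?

Any route passes through c1 somewhere between d2 and a5. Summing Manhattan distances along the two legs (d2 → c1 → a5) gives a lower bound of 2 + 6 = 8 moves.
A route of 8 moves achieves this: d2 → d1 → c1 → c2 → c3 → c4 → c5 → b5 → a5.
Since 8 matches the lower bound, it is optimal.

8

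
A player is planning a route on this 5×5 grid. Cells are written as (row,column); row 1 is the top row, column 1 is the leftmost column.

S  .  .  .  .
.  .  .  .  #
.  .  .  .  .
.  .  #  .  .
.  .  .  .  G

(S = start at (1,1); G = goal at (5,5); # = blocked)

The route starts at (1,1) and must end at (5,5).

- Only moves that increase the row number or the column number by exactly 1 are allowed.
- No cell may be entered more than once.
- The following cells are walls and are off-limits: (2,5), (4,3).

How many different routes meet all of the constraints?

35

A right/down-only route from (1,1) to (5,5) makes exactly 4 down-moves and 4 right-moves in some order.
With no other constraints that would be C(8,4) = 70 routes.
Subtract routes through each blocked cell (inclusion–exclusion for overlaps): − through (2,5): 5 − through (4,3): 30 → 35.
That gives 35 routes.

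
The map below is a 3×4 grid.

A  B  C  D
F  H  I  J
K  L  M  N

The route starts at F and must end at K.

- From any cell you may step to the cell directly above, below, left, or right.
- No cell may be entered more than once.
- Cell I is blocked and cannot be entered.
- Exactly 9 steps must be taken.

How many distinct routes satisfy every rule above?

Need simple routes of exactly 9 moves from F to K (Manhattan distance 1, so 4 moves are spent on a detour and 4 undoing it).
Enumerating: F A B C D J N M L K | F H B C D J N M L K.
That gives 2 routes.

2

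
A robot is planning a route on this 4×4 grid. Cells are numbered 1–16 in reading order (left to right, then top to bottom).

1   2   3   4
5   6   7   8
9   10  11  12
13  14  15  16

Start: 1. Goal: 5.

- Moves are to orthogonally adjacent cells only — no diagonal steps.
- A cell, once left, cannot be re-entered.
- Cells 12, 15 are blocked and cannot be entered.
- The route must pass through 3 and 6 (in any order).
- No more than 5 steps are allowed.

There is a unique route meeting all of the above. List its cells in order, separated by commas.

The budget equals the shortest possible length, so every move has to be on a shortest route through the required cells.
Route from 1: 2× right (reaching 3), down to 7, 2× left (reaching 5) — 5 moves in all.
Check: all required cells visited; 5 ≤ 5 moves.

1, 2, 3, 7, 6, 5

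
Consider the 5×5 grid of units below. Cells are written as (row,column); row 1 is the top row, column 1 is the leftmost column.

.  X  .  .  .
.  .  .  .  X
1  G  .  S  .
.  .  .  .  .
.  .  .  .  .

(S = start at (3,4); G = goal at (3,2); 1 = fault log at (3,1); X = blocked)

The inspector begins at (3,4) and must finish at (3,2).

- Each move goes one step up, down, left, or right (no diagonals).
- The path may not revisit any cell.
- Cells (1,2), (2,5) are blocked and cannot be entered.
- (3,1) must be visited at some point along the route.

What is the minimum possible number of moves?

6

Any route passes through (3,1) somewhere between (3,4) and (3,2). Summing Manhattan distances along the two legs ((3,4) → (3,1) → (3,2)) gives a lower bound of 3 + 1 = 4 moves.
The shortest route satisfying every rule uses 6 moves: (3,4) → (2,4) → (2,3) → (2,2) → (2,1) → (3,1) → (3,2).
The no-revisit rule (legs can't share cells) pushes the minimum above the 4-move bound; an exhaustive check rules out every length from 4 to 5, leaving 6 as the minimum.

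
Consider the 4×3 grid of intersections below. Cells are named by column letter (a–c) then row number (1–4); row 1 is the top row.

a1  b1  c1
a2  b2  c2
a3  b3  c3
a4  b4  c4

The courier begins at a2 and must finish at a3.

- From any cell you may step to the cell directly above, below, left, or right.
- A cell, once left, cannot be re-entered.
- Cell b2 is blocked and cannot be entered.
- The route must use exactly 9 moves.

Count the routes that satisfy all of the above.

Need simple routes of exactly 9 moves from a2 to a3 (Manhattan distance 1, so 4 moves are spent on a detour and 4 undoing it).
Enumerating: a2 a1 b1 c1 c2 c3 c4 b4 b3 a3 | a2 a1 b1 c1 c2 c3 c4 b4 a4 a3 | a2 a1 b1 c1 c2 c3 b3 b4 a4 a3.
That gives 3 routes.

3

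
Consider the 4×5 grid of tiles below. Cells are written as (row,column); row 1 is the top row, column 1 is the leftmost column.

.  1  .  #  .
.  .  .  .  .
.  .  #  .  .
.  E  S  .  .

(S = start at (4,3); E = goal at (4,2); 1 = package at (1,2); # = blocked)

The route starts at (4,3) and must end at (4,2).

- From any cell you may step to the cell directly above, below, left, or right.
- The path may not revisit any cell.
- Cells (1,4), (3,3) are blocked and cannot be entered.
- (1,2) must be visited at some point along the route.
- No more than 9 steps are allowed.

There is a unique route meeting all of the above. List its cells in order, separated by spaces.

The 9-move cap with required stops at (1,2) leaves no slack for detours.
Route from (4,3): right 1 to (4,4), up 2 to (2,4), left 1 to (2,3), up 1 to (1,3), left 1 to (1,2), down 3 to (4,2) — 9 moves in all.
Check: all required cells visited; 9 ≤ 9 moves.

(4,3) (4,4) (3,4) (2,4) (2,3) (1,3) (1,2) (2,2) (3,2) (4,2)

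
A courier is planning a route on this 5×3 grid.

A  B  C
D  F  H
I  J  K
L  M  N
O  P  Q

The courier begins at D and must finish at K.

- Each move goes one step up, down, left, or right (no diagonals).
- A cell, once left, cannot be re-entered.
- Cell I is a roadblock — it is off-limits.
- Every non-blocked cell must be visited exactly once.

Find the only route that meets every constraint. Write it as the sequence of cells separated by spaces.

D A B C H F J M L O P Q N K

Need to visit all 14 open cells exactly once, starting at D and ending at K.
Cell Q has only two open neighbours (N and P), so the path must pass straight through it: one of those is the cell it's entered from and the other is where it exits.
Route from D: up to A, 2× right (reaching C), down to H, left to F, 2× down (reaching M), left to L, down to O, 2× right (reaching Q), 2× up (reaching K) — 13 moves in all.
Check: all 14 open cells covered.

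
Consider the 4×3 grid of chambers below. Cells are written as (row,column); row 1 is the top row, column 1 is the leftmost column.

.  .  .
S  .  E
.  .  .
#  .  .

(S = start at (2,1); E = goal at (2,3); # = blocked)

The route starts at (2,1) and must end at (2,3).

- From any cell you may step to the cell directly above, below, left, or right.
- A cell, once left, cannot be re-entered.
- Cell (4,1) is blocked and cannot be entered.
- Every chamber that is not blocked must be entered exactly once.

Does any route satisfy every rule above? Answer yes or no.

Colour the cells like a checkerboard: each orthogonal step flips colour, so a Hamiltonian route alternates colours. Here there are 6 cells of one colour and 5 of the other, with start on the same colour as the goal — the counts and endpoints can't be arranged into an alternating sequence of length 11, so no Hamiltonian route exists.

no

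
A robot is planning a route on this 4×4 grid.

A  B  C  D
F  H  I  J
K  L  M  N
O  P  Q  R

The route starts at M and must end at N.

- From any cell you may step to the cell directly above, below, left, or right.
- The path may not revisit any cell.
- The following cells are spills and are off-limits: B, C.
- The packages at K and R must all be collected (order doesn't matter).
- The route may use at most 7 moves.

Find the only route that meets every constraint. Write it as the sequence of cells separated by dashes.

M - L - K - O - P - Q - R - N

The budget equals the shortest possible length, so every move has to be on a shortest route through the required cells.
Route from M: left 2 to K, down 1 to O, right 3 to R, up 1 to N — 7 moves in all.
Check: all required cells visited; 7 ≤ 7 moves.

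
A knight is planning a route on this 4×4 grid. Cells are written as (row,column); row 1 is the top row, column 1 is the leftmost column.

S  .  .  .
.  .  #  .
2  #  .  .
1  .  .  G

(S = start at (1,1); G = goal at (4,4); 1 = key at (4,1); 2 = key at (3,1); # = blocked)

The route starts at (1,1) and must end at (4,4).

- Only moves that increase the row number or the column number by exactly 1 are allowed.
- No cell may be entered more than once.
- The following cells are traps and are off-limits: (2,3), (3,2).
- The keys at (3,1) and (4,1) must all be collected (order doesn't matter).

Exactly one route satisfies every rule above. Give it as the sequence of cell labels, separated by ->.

Moves only go right or down, so the column and row indices never decrease.
Route from (1,1): 3× down (reaching (4,1)), 3× right (reaching (4,4)) — 6 moves in all.
Check: all required cells visited.

(1,1) -> (2,1) -> (3,1) -> (4,1) -> (4,2) -> (4,3) -> (4,4)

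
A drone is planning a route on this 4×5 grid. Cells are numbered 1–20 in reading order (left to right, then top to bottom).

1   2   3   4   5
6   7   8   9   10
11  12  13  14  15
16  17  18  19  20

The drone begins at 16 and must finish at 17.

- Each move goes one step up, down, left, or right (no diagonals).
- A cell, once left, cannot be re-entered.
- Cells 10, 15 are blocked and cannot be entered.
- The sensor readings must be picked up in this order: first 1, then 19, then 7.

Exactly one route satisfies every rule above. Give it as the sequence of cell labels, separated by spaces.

16 11 6 1 2 3 4 9 14 19 18 13 8 7 12 17

The waypoints must appear in the order 1, 19, 7, with no cell reused.
Route from 16: up 3 to 1, right 3 to 4, down 3 to 19, left 1 to 18, up 2 to 8, left 1 to 7, down 2 to 17 — 15 moves in all.
Check: order respected (1 at step 3, 19 at step 9, 7 at step 13).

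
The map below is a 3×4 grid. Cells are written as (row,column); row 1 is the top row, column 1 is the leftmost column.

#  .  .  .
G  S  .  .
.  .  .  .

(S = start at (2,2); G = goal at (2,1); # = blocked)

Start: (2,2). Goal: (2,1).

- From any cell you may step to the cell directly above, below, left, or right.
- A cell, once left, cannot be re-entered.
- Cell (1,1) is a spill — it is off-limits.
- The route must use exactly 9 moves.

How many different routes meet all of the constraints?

Need simple routes of exactly 9 moves from (2,2) to (2,1) (Manhattan distance 1, so 4 moves are spent on a detour and 4 undoing it).
Enumerating: (2,2) (1,2) (1,3) (2,3) (2,4) (3,4) (3,3) (3,2) (3,1) (2,1) | (2,2) (1,2) (1,3) (1,4) (2,4) (3,4) (3,3) (3,2) (3,1) (2,1) | (2,2) (1,2) (1,3) (1,4) (2,4) (2,3) (3,3) (3,2) (3,1) (2,1) | (2,2) (2,3) (1,3) (1,4) (2,4) (3,4) (3,3) (3,2) (3,1) (2,1).
That gives 4 routes.

4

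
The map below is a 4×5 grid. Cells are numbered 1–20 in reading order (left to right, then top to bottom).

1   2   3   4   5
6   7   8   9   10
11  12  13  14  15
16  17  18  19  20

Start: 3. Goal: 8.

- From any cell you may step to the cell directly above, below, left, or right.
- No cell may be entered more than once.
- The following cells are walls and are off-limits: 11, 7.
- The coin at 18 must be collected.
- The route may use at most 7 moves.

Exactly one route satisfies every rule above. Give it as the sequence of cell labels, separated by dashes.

Any route must reach 18 and still end at 8 within 7 moves, so the order of the required stops is forced.
Route from 3: right to 4, 3× down (reaching 19), left to 18, 2× up (reaching 8) — 7 moves in all.
Check: all required cells visited; 7 ≤ 7 moves.

3 - 4 - 9 - 14 - 19 - 18 - 13 - 8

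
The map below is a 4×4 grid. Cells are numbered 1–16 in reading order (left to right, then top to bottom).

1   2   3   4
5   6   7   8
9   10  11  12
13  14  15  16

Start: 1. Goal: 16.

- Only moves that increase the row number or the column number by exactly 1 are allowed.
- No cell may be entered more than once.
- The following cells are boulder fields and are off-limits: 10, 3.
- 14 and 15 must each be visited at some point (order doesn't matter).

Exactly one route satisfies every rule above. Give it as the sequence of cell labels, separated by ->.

1 -> 5 -> 9 -> 13 -> 14 -> 15 -> 16

Moves only go right or down, so the column and row indices never decrease.
Route from 1: 3× down (reaching 13), 3× right (reaching 16) — 6 moves in all.
Check: all required cells visited.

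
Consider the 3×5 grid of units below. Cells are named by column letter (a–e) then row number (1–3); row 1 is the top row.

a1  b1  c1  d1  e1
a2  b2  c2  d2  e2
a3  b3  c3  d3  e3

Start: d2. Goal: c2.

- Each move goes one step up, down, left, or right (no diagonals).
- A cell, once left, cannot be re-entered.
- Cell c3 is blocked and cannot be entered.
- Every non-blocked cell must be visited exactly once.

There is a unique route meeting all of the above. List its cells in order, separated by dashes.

d2 - d3 - e3 - e2 - e1 - d1 - c1 - b1 - a1 - a2 - a3 - b3 - b2 - c2

Need to visit all 14 open cells exactly once, starting at d2 and ending at c2.
Cell a3 has only two open neighbours (a2 and b3), so the path must pass straight through it: one of those is the cell it's entered from and the other is where it exits.
Route from d2: down to d3, right to e3, 2× up (reaching e1), 4× left (reaching a1), 2× down (reaching a3), right to b3, up to b2, right to c2 — 13 moves in all.
Check: all 14 open cells covered.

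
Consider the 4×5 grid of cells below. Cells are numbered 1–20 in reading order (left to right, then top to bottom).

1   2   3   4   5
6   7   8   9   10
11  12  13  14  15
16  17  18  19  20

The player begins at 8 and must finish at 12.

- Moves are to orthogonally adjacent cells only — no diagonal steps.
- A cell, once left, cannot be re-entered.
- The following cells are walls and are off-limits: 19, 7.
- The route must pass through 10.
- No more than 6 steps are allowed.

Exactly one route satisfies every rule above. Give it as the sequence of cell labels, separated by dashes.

The 6-move cap with required stops at 10 leaves no slack for detours.
Route from 8: 2× right (reaching 10), down to 15, 3× left (reaching 12) — 6 moves in all.
Check: all required cells visited; 6 ≤ 6 moves.

8 - 9 - 10 - 15 - 14 - 13 - 12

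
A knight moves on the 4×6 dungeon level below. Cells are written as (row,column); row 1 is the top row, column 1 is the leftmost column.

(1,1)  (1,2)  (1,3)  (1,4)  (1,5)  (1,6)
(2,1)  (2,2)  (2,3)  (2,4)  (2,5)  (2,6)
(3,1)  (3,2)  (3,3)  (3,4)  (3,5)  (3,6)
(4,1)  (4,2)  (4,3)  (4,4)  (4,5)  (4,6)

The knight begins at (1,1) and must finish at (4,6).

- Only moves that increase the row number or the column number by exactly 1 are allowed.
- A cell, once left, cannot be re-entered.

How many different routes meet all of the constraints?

A right/down-only route from (1,1) to (4,6) makes exactly 3 down-moves and 5 right-moves in some order.
With no other constraints that would be C(8,3) = 56 routes.
That gives 56 routes.

56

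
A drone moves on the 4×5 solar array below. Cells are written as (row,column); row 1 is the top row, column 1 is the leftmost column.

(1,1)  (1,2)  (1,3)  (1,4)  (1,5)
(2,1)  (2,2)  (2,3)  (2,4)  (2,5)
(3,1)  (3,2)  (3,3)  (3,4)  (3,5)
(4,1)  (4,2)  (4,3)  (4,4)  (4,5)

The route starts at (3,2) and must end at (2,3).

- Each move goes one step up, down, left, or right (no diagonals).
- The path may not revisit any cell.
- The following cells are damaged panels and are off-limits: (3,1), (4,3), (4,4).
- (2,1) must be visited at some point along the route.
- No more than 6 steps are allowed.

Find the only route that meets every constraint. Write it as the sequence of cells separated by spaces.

(3,2) (2,2) (2,1) (1,1) (1,2) (1,3) (2,3)

The 6-move cap with required stops at (2,1) leaves no slack for detours.
Route from (3,2): up to (2,2), left to (2,1), up to (1,1), 2× right (reaching (1,3)), down to (2,3) — 6 moves in all.
Check: all required cells visited; 6 ≤ 6 moves.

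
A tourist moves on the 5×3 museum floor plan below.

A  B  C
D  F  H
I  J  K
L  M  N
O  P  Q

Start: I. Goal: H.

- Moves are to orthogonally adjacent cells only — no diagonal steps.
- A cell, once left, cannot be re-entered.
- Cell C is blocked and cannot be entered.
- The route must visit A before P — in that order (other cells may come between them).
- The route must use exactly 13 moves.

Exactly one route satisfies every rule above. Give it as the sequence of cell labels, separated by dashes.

The waypoints must appear in the order A, P, with no cell reused.
Route from I: 2× up (reaching A), right to B, 3× down (reaching M), left to L, down to O, 2× right (reaching Q), 3× up (reaching H) — 13 moves in all.
Check: order respected (A at step 2, P at step 9); 13 moves as required.

I - D - A - B - F - J - M - L - O - P - Q - N - K - H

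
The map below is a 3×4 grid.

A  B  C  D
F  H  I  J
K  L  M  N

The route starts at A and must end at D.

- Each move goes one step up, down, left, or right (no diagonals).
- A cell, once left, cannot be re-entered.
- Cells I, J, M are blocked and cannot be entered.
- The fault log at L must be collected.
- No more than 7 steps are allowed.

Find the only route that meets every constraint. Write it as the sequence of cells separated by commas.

The budget equals the shortest possible length, so every move has to be on a shortest route through the required cells.
Route from A: 2× down (reaching K), right to L, 2× up (reaching B), 2× right (reaching D) — 7 moves in all.
Check: all required cells visited; 7 ≤ 7 moves.

A, F, K, L, H, B, C, D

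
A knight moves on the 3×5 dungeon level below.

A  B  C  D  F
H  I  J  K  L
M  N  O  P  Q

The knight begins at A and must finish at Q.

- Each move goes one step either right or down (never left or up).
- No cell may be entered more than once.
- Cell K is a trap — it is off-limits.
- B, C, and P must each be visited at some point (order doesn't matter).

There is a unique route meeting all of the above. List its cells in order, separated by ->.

A -> B -> C -> J -> O -> P -> Q

Moves only go right or down, so the column and row indices never decrease.
Route from A: right 2 to C, down 2 to O, right 2 to Q — 6 moves in all.
Check: all required cells visited.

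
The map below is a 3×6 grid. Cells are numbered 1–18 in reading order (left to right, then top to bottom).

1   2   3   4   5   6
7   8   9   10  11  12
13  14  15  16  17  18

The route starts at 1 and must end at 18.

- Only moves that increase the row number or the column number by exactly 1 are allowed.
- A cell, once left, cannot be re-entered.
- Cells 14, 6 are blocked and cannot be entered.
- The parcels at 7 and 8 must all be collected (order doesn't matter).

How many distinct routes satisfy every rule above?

4

A right/down-only route from 1 to 18 makes exactly 2 down-moves and 5 right-moves in some order.
With no other constraints that would be C(7,2) = 21 routes.
A monotone route can only reach the required cells in the order 7, 8, so split there and multiply the segment counts (each segment already excludes blocked cells): 1→7: 1; 7→8: 1; 8→18: 4; product = 4.
That gives 4 routes.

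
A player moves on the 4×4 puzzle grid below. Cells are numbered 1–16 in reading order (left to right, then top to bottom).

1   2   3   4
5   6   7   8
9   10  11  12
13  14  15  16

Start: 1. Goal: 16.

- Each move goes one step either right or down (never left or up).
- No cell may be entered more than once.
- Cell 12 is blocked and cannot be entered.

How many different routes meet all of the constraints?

10

A right/down-only route from 1 to 16 makes exactly 3 down-moves and 3 right-moves in some order.
With no other constraints that would be C(6,3) = 20 routes.
Subtract routes through each blocked cell (inclusion–exclusion for overlaps): − through 12: 10 → 10.
That gives 10 routes.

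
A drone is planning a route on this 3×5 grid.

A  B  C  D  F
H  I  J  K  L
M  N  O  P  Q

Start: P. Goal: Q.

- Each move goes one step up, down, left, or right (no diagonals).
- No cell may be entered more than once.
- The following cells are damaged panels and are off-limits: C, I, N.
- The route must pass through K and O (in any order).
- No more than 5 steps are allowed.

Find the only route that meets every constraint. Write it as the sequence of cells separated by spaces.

Any route must reach K and O and still end at Q within 5 moves, so the order of the required stops is forced.
Route from P: left 1 to O, up 1 to J, right 2 to L, down 1 to Q — 5 moves in all.
Check: all required cells visited; 5 ≤ 5 moves.

P O J K L Q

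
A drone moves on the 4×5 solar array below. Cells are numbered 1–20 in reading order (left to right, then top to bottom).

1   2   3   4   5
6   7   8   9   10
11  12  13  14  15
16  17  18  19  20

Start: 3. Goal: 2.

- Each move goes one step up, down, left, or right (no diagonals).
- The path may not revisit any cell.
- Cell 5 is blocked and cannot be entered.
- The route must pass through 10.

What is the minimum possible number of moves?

Any route passes through 10 somewhere between 3 and 2. Summing Manhattan distances along the two legs (3 → 10 → 2) gives a lower bound of 3 + 4 = 7 moves.
The shortest route satisfying every rule uses 9 moves: 3 → 8 → 9 → 10 → 15 → 14 → 13 → 12 → 7 → 2.
The no-revisit rule (legs can't share cells) pushes the minimum above the 7-move bound; an exhaustive check rules out every length from 7 to 8, leaving 9 as the minimum.

9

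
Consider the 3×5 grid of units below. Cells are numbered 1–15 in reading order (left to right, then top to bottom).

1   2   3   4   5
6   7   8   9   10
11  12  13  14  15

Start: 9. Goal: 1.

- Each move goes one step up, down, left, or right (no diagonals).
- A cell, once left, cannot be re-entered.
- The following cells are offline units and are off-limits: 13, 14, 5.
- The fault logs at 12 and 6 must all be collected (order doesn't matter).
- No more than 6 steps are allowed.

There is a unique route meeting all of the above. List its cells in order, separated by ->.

Any route must reach 12 and 6 and still end at 1 within 6 moves, so the order of the required stops is forced.
Route from 9: left 2 to 7, down 1 to 12, left 1 to 11, up 2 to 1 — 6 moves in all.
Check: all required cells visited; 6 ≤ 6 moves.

9 -> 8 -> 7 -> 12 -> 11 -> 6 -> 1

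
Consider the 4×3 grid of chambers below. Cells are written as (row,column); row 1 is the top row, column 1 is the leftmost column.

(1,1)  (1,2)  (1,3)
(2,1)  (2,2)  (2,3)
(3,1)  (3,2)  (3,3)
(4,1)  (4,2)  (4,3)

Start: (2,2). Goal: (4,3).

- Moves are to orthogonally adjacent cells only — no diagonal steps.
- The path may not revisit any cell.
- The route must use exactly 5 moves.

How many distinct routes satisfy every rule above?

Need simple routes of exactly 5 moves from (2,2) to (4,3) (Manhattan distance 3, so 1 moves are spent on a detour and 1 undoing it).
Enumerating: (2,2) (1,2) (1,3) (2,3) (3,3) (4,3) | (2,2) (3,2) (3,1) (4,1) (4,2) (4,3) | (2,2) (2,1) (3,1) (4,1) (4,2) (4,3) | (2,2) (2,1) (3,1) (3,2) (4,2) (4,3) | (2,2) (2,1) (3,1) (3,2) (3,3) (4,3) | (2,2) (2,3) (3,3) (3,2) (4,2) (4,3).
That gives 6 routes.

6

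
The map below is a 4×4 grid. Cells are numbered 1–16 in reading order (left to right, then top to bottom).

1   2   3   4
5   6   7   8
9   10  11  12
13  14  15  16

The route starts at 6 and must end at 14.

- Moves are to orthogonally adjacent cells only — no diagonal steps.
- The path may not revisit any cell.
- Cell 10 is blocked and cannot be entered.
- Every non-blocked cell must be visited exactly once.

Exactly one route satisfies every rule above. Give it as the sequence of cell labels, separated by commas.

6, 7, 11, 15, 16, 12, 8, 4, 3, 2, 1, 5, 9, 13, 14

Need to visit all 15 open cells exactly once, starting at 6 and ending at 14.
Route from 6: right to 7, 2× down (reaching 15), right to 16, 3× up (reaching 4), 3× left (reaching 1), 3× down (reaching 13), right to 14 — 14 moves in all.
Check: all 15 open cells covered.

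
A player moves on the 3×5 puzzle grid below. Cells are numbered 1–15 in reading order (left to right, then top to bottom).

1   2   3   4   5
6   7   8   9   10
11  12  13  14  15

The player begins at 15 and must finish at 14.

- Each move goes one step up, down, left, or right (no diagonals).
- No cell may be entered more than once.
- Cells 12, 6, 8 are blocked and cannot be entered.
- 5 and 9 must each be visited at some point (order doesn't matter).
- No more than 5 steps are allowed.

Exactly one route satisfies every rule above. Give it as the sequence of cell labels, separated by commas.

15, 10, 5, 4, 9, 14

The 5-move cap with required stops at 5, 9 leaves no slack for detours.
Route from 15: up 2 to 5, left 1 to 4, down 2 to 14 — 5 moves in all.
Check: all required cells visited; 5 ≤ 5 moves.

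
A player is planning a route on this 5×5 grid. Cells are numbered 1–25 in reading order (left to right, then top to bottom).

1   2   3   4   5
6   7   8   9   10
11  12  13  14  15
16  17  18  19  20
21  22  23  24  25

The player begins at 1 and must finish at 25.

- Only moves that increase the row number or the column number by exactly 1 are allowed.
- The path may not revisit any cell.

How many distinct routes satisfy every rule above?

70

A right/down-only route from 1 to 25 makes exactly 4 down-moves and 4 right-moves in some order.
With no other constraints that would be C(8,4) = 70 routes.
That gives 70 routes.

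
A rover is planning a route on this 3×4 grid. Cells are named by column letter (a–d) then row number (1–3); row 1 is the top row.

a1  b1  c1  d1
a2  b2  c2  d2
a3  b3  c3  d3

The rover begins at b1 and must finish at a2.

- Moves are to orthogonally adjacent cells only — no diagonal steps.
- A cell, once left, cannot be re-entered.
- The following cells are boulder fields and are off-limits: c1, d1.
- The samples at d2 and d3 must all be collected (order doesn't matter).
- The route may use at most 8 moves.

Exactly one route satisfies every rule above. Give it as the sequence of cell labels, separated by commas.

The 8-move cap with required stops at d2, d3 leaves no slack for detours.
Route from b1: down 1 to b2, right 2 to d2, down 1 to d3, left 3 to a3, up 1 to a2 — 8 moves in all.
Check: all required cells visited; 8 ≤ 8 moves.

b1, b2, c2, d2, d3, c3, b3, a3, a2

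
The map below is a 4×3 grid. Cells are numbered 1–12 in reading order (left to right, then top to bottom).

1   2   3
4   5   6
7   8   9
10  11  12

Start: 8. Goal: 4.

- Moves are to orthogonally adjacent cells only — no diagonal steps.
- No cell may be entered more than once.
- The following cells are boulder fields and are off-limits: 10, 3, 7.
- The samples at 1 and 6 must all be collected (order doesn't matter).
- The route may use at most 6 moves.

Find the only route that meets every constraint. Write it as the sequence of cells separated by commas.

The budget equals the shortest possible length, so every move has to be on a shortest route through the required cells.
Route from 8: right to 9, up to 6, left to 5, up to 2, left to 1, down to 4 — 6 moves in all.
Check: all required cells visited; 6 ≤ 6 moves.

8, 9, 6, 5, 2, 1, 4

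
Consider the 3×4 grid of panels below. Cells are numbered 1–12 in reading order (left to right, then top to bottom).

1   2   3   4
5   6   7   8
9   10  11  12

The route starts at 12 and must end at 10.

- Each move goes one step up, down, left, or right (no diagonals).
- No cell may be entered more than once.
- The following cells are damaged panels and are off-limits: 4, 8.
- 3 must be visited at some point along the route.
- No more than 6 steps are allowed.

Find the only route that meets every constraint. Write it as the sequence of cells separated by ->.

12 -> 11 -> 7 -> 3 -> 2 -> 6 -> 10

The budget equals the shortest possible length, so every move has to be on a shortest route through the required cells.
Route from 12: left to 11, 2× up (reaching 3), left to 2, 2× down (reaching 10) — 6 moves in all.
Check: all required cells visited; 6 ≤ 6 moves.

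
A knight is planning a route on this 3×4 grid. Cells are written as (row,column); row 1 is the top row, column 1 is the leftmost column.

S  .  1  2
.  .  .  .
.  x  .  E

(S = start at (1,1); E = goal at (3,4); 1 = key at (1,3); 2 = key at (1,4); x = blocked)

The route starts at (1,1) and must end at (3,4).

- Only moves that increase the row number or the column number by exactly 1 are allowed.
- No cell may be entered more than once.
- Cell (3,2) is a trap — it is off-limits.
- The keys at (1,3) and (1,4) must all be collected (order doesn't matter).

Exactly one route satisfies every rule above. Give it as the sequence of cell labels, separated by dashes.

Moves only go right or down, so the column and row indices never decrease.
Route from (1,1): right 3 to (1,4), down 2 to (3,4) — 5 moves in all.
Check: all required cells visited.

(1,1) - (1,2) - (1,3) - (1,4) - (2,4) - (3,4)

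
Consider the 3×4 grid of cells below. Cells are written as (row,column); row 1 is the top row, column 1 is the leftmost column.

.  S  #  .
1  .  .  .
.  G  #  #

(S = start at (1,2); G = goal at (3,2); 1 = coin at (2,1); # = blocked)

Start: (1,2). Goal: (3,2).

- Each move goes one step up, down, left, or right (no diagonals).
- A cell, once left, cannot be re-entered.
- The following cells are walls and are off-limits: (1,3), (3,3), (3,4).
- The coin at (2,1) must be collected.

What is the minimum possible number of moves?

Any route passes through (2,1) somewhere between (1,2) and (3,2). Summing Manhattan distances along the two legs ((1,2) → (2,1) → (3,2)) gives a lower bound of 2 + 2 = 4 moves.
A route of 4 moves achieves this: (1,2) → (2,2) → (2,1) → (3,1) → (3,2).
Since 4 matches the lower bound, it is optimal.

4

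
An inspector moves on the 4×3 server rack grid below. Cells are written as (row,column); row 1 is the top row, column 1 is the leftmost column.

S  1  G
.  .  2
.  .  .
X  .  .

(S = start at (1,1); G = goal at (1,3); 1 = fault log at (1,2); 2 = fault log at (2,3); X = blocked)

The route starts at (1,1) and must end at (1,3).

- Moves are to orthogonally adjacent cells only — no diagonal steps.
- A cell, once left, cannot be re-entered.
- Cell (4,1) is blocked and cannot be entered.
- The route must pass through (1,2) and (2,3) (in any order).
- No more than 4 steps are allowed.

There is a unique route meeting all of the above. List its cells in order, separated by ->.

(1,1) -> (1,2) -> (2,2) -> (2,3) -> (1,3)

The budget equals the shortest possible length, so every move has to be on a shortest route through the required cells.
Route from (1,1): right 1 to (1,2), down 1 to (2,2), right 1 to (2,3), up 1 to (1,3) — 4 moves in all.
Check: all required cells visited; 4 ≤ 4 moves.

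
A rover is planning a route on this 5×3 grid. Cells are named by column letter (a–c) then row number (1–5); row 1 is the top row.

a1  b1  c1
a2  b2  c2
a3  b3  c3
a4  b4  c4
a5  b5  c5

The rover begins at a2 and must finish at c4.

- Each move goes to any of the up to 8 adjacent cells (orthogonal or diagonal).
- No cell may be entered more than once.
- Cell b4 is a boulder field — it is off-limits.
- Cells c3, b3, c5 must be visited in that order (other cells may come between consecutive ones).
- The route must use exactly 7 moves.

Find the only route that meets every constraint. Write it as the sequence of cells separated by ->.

a2 -> b2 -> c3 -> b3 -> a4 -> b5 -> c5 -> c4

The waypoints must appear in the order c3, b3, c5, with no cell reused.
Route from a2: right to b2, down-right to c3, left to b3, down-left to a4, down-right to b5, right to c5, up to c4 — 7 moves in all.
Check: order respected (c3 at step 2, b3 at step 3, c5 at step 6); 7 moves as required.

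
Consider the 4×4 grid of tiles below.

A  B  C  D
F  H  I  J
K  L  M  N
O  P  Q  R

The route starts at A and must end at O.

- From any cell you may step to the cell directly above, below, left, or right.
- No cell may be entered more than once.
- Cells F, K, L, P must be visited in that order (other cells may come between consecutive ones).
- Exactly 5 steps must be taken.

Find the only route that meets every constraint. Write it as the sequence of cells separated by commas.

The waypoints must appear in the order F, K, L, P, with no cell reused.
Route from A: 2× down (reaching K), right to L, down to P, left to O — 5 moves in all.
Check: order respected (F at step 1, K at step 2, L at step 3, P at step 4); 5 moves as required.

A, F, K, L, P, O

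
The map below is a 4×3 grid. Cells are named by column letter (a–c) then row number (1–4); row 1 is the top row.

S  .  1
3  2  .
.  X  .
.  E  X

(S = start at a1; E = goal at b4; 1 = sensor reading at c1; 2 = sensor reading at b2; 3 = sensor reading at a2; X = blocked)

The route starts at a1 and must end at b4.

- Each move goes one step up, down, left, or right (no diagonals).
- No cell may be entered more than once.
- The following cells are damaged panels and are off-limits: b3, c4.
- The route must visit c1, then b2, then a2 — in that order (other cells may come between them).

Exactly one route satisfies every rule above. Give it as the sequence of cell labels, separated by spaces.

The waypoints must appear in the order c1, b2, a2, with no cell reused.
Route from a1: 2× right (reaching c1), down to c2, 2× left (reaching a2), 2× down (reaching a4), right to b4 — 8 moves in all.
Check: order respected (1 at step 2, 2 at step 4, 3 at step 5).

a1 b1 c1 c2 b2 a2 a3 a4 b4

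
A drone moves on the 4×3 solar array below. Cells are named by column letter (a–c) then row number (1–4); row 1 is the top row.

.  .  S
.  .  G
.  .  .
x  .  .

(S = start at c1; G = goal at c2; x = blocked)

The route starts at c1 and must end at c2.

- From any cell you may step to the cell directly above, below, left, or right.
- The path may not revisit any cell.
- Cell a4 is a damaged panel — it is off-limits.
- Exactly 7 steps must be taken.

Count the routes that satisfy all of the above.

Need simple routes of exactly 7 moves from c1 to c2 (Manhattan distance 1, so 3 moves are spent on a detour and 3 undoing it).
Enumerating: c1 b1 b2 b3 b4 c4 c3 c2 | c1 b1 b2 a2 a3 b3 c3 c2 | c1 b1 a1 a2 a3 b3 b2 c2 | c1 b1 a1 a2 a3 b3 c3 c2 | c1 b1 a1 a2 b2 b3 c3 c2.
That gives 5 routes.

5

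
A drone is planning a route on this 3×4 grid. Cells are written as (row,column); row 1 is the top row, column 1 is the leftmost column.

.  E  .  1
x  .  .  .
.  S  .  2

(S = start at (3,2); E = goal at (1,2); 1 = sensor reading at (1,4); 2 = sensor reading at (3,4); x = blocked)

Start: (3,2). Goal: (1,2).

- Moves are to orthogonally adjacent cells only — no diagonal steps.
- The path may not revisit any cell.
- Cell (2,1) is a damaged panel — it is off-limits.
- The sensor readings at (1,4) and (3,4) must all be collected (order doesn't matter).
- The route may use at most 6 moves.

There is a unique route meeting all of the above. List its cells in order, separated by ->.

(3,2) -> (3,3) -> (3,4) -> (2,4) -> (1,4) -> (1,3) -> (1,2)

Any route must reach (1,4) and (3,4) and still end at (1,2) within 6 moves, so the order of the required stops is forced.
Route from (3,2): 2× right (reaching (3,4)), 2× up (reaching (1,4)), 2× left (reaching (1,2)) — 6 moves in all.
Check: all required cells visited; 6 ≤ 6 moves.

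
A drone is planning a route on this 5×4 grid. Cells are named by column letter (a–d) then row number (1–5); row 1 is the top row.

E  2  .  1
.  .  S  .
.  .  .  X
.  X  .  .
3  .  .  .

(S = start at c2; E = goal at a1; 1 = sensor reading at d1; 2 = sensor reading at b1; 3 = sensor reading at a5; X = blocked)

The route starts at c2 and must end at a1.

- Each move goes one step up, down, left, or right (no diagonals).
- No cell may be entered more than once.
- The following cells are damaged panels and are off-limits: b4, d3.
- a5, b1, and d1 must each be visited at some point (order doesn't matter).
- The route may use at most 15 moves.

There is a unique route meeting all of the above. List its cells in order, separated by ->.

c2 -> d2 -> d1 -> c1 -> b1 -> b2 -> b3 -> c3 -> c4 -> c5 -> b5 -> a5 -> a4 -> a3 -> a2 -> a1

The budget equals the shortest possible length, so every move has to be on a shortest route through the required cells.
Route from c2: right 1 to d2, up 1 to d1, left 2 to b1, down 2 to b3, right 1 to c3, down 2 to c5, left 2 to a5, up 4 to a1 — 15 moves in all.
Check: all required cells visited; 15 ≤ 15 moves.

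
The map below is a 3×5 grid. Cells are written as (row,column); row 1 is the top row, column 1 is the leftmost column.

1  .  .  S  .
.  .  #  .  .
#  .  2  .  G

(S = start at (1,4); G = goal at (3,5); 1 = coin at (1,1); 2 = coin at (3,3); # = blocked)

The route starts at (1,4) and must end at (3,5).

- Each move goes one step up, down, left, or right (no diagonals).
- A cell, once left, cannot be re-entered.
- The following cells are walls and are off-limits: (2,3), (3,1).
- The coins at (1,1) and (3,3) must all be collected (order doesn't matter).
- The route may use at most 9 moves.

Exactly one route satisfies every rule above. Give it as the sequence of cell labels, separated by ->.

(1,4) -> (1,3) -> (1,2) -> (1,1) -> (2,1) -> (2,2) -> (3,2) -> (3,3) -> (3,4) -> (3,5)

Any route must reach (1,1) and (3,3) and still end at (3,5) within 9 moves, so the order of the required stops is forced.
Route from (1,4): 3× left (reaching (1,1)), down to (2,1), right to (2,2), down to (3,2), 3× right (reaching (3,5)) — 9 moves in all.
Check: all required cells visited; 9 ≤ 9 moves.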